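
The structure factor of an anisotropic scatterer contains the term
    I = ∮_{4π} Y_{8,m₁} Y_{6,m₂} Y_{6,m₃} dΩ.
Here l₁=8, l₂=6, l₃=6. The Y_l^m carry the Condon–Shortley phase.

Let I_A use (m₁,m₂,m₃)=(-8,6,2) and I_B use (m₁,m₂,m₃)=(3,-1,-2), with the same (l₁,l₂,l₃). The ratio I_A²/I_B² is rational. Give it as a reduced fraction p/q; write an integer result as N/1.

Same 8,6,6: normalisation and zero-m 3j drop out of the ratio.
A: Δ: 8! 8! 4! / 21! → 1/1309458150; sum: t=8:+1/39016857600 = 1/39016857600; 3j²(8 6 6; -8 6 2) = Δ·Π!·Σ² = 11/2261  (sign +1)
B: Δ: 8! 8! 4! / 21! → 1/1309458150; sum: t=1:−1/69672960 t=2:+1/6220800 t=3:−1/4147200 t=4:+1/17418240 t=5:−1/696729600 = -1/25804800; 3j²(8 6 6; 3 -1 -2) = Δ·Π!·Σ² = 27/8398  (sign -1)
I_A²/I_B² = (11/2261)/(27/8398) = 286/189

286/189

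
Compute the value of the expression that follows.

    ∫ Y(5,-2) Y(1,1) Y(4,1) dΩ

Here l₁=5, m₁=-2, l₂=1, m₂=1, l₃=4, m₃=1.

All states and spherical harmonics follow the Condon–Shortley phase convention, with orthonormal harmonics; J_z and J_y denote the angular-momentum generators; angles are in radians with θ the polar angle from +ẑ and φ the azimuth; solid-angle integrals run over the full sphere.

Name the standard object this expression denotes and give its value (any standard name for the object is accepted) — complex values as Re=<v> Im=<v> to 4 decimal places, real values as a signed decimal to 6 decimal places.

Gaunt coefficient, +0.225034

This is a Gaunt coefficient — the integral of a triple product of spherical harmonics over the sphere.
Checks pass: Σm=0; 10 even; l₃=4∈[4,6].
(2·5+1)(2·1+1)(2·4+1) = 297
Δ: 2! 8! 0! / 11! → 1/495
sum: t=1:−1/576 = -1/576
3j²(5 1 4; 0 0 0) = Δ·Π!·Σ² = 5/99  (sign -1)
sum: t=2:+1/1440 = 1/1440
3j²(5 1 4; -2 1 1) = Δ·Π!·Σ² = 7/165  (sign -1)
combine: 4πI² = 297·5/99·7/165 = 7/11
take √, sign +1: I = 0.22503380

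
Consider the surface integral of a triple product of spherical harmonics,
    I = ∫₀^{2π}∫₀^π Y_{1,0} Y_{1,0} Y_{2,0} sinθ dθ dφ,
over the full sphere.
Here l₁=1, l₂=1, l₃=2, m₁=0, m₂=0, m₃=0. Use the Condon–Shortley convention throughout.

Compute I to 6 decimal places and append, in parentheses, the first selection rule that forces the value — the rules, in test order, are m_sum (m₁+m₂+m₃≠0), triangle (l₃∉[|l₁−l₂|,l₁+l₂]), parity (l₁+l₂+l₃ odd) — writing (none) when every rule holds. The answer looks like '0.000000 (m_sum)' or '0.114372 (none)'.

Rules hold: Σm=0, L=4 even, 0≤2≤2.
N = 3·3·5 = 45
Δ = 0!·2!·2!/5! = 1/30
Racah Σ t=0..0: t=0:+1/1 = 1/1
⇒ 3j(1 1 2; 0 0 0)² = 2/15, sgn +1
(m-triple is (0,0,0) — same symbol as above.)
4πI² = N·(3j₀)²·(3jₘ)² = 4/5
I = +1·√(0.8/4π) = 0.25231325
No selection rule forces the value: the integral is nonzero (none).

0.252313 (none)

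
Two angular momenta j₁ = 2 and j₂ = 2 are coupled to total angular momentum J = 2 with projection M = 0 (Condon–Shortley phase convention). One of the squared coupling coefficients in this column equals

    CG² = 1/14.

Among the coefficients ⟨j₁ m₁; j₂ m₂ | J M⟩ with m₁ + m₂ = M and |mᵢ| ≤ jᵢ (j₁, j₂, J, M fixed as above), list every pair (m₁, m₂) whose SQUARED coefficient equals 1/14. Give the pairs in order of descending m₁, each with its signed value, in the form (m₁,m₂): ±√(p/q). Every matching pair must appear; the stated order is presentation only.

(1,-1): +√(1/14); (-1,1): +√(1/14)

Admissible pairs with m₁+m₂ = M = 0: (-2,2), (-1,1), (0,0), (1,-1), (2,-2)
  (m₁,m₂)=(2,-2): CG² = 2/7, CG = +√(2/7)
  (m₁,m₂)=(1,-1): CG² = 1/14, CG = +√(1/14)   ← matches the target
  (m₁,m₂)=(0,0): CG² = 2/7, CG = −√(2/7)
  (m₁,m₂)=(-1,1): CG² = 1/14, CG = +√(1/14)   ← matches the target
  (m₁,m₂)=(-2,2): CG² = 2/7, CG = +√(2/7)
Pairs with CG² = 1/14: (1,-1): +√(1/14); (-1,1): +√(1/14)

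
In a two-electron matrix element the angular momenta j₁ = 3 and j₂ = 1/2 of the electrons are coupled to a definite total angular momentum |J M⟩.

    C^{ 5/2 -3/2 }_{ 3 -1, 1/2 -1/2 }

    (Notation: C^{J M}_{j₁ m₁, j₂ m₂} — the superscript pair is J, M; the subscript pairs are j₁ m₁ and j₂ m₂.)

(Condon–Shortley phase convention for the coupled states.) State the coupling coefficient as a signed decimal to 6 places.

+0.534522  (= +√(2/7))

j₁+j₂−J=1  J+j₁−j₂=5  J−j₁+j₂=0  j₁+j₂+J+1=7
(j₁±m₁, j₂±m₂, J±M) = (2,4,0,1,1,4)
P² = 1152/7
sum k=0..0:
  [0] +1/24 = 1/24
S = 1/24
C² = P²·S² = 2/7 ; C = +0.534522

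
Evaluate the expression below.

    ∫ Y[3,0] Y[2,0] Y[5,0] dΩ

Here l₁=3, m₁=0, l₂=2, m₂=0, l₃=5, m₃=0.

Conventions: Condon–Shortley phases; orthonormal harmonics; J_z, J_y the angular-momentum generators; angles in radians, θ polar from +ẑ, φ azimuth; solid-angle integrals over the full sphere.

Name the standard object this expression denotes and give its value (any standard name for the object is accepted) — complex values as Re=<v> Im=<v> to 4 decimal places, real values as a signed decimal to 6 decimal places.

This is a Gaunt coefficient — the integral of a triple product of spherical harmonics over the sphere.
m-sum 0 ✓  L=10 even ✓  1≤5≤5 ✓
Π(2lᵢ+1) = 7×5×11 = 385
triangle coeff Δ(3,2,5) = 1/2310
Σ_t [0,0]: t=0:+1/144 = 1/144
(3j)²=10/231 [(3 2 5; 0 0 0)], sign=-1
(m-triple is (0,0,0) — same symbol as above.)
⇒ 4πI² = 500/693
I = (+1)√(500/693/(4π)) = 0.23961470

Gaunt coefficient, +0.239615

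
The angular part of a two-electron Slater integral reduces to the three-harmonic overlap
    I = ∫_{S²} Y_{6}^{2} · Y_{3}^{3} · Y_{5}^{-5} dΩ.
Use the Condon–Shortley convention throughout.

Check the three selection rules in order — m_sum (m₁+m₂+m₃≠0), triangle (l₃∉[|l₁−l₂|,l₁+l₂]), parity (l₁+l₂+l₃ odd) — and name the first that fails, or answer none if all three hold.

none

azimuthal sum: 2 + 3 − 5 = 0  ✓
3 ≤ 5 ≤ 9 (triangle on l)  ✓
L = 6 + 3 + 5 = 14 (even)  ✓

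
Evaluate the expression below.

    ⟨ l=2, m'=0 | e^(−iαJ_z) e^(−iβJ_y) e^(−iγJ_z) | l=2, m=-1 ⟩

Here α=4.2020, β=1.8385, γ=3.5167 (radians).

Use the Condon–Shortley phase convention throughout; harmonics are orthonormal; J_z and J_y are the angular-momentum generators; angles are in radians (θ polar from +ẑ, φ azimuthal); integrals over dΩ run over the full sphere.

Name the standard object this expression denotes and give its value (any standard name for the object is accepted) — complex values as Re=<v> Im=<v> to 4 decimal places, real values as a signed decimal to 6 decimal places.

This is a Wigner D-matrix element — the rotation-matrix element ⟨l m'| R(α,β,γ) |l m⟩ in the angular-momentum basis.
D^2_{0,-1}(4.2020,1.8385,3.5167) = e^{-i·0·4.2020}·d^2_{0,-1}(1.8385)·e^{-i·-1·3.5167}. Compute d first:
Half-angle: c=0.606417, s=0.795147. N=√(2·2·1·6)=4.898979
k∈{0,1} keeps every argument non-negative
  k=0: (−1)^1·4.8990/(2)·0.6064^3·0.7951^1 = -0.434347
  k=1: (−1)^2·4.8990/(2)·0.6064^1·0.7951^3 = +0.746774
d^2_{0,-1}(1.8385) = -0.434347 +0.746774 = +0.312427
D = (+1.000000+0.000000i)·(+0.312427)·(-0.930468-0.366372i) = -0.290704-0.114465i

Wigner D-matrix element, Re=-0.2907 Im=-0.1145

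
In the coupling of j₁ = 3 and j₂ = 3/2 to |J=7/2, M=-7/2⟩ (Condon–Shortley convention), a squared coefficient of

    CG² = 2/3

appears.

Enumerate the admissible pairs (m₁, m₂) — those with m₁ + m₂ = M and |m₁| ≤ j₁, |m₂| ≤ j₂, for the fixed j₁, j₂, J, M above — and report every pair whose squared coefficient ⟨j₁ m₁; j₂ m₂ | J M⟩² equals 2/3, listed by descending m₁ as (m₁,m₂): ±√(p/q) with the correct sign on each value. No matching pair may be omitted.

Admissible pairs with m₁+m₂ = M = -7/2: (-3,-1/2), (-2,-3/2)
  (m₁,m₂)=(-2,-3/2): CG² = 1/3, CG = +√(1/3)
  (m₁,m₂)=(-3,-1/2): CG² = 2/3, CG = −√(2/3)   ← matches the target
Pairs with CG² = 2/3: (-3,-1/2): −√(2/3)

(-3,-1/2): −√(2/3)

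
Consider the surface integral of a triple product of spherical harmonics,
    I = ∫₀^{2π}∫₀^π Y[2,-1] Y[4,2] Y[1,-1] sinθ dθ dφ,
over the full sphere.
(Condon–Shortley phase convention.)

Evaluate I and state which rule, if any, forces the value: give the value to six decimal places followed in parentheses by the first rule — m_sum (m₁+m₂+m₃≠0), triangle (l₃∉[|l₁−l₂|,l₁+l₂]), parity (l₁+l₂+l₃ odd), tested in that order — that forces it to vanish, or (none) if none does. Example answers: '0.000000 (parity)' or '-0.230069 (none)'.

0.000000 (triangle)

|2−4|≤1≤2+4 violated ⇒ I = 0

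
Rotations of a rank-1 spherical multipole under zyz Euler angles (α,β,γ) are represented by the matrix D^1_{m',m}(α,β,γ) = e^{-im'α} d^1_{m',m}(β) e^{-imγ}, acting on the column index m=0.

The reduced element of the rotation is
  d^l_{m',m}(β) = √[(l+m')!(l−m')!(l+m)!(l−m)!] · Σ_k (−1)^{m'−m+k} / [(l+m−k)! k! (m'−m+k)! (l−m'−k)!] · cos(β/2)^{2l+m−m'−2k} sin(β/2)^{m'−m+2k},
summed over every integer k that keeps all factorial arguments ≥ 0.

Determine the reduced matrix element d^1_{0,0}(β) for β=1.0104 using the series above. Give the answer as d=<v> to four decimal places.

d^1_{0,0}(β=1.0104) via the finite sum:
Half-angle: c=0.875078, s=0.483982. N=√(1·1·1·1)=1.000000
k∈{0,1} keeps every argument non-negative
  k=0: (−1)^0·1.0000/(1)·0.8751^2·0.4840^0 = +0.765761
  k=1: (−1)^1·1.0000/(1)·0.8751^0·0.4840^2 = -0.234239
d^1_{0,0}(1.0104) = +0.765761 -0.234239 = +0.531522

d=0.5315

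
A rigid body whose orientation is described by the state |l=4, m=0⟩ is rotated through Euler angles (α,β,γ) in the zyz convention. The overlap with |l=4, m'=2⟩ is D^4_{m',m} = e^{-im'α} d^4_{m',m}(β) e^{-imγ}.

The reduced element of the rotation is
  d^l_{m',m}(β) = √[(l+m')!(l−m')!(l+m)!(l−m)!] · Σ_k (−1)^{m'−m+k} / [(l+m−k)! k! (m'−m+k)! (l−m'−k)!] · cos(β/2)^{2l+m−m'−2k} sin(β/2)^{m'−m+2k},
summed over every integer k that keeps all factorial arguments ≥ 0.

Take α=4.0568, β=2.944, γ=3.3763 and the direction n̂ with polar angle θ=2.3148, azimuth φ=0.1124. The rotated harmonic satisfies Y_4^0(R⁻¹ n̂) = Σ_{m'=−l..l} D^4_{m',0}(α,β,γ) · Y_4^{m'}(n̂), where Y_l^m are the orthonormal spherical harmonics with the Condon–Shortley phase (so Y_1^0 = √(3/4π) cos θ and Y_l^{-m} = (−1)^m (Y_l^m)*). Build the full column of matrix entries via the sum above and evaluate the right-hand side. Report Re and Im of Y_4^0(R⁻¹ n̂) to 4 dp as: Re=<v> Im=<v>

Re=-0.3172 Im=0.0000

Need the full column D^4_{m',0} for m'=−4..4 at α=4.0568, β=2.9440, γ=3.3763.
cos(β/2)=0.098636, sin(β/2)=0.995124
d^4_{-4,0}: single k=4 term ⇒ +0.000777;  D = -0.000674-0.000385i
d^4_{-3,0}: k∈[3..4] ⇒ +0.000109 -0.011080 = -0.010971;  D = -0.010122+0.004232i
d^4_{-2,0}: k∈[2..4] ⇒ +0.000009 -0.002348 +0.089630 = +0.087290;  D = -0.022408+0.084365i
d^4_{-1,0}: k∈[1..4] ⇒ +0.000000 -0.000247 +0.025128 -0.426273 = -0.401392;  D = +0.244699+0.318179i
d^4_{0,0}: k∈[0..4] ⇒ +0.000000 -0.000015 +0.003342 -0.151165 +0.961648 = +0.813811;  D = +0.813811+0.000000i
d^4_{1,0}: k∈[0..3] ⇒ -0.000000 +0.000247 -0.025128 +0.426273 = +0.401392;  D = -0.244699+0.318179i
d^4_{2,0}: k∈[0..2] ⇒ +0.000009 -0.002348 +0.089630 = +0.087290;  D = -0.022408-0.084365i
d^4_{3,0}: k∈[0..1] ⇒ -0.000109 +0.011080 = +0.010971;  D = +0.010122+0.004232i
d^4_{4,0}: single k=0 term ⇒ +0.000777;  D = -0.000674+0.000385i
Y_4^{m'}(θ=2.3148,φ=0.1124) and Σ D·Y over m':
  (-0.0007-0.0004i)·(+0.1168-0.0564i)  (-0.0101+0.0042i)·(-0.3186+0.1117i)  (-0.0224+0.0844i)·(+0.3902-0.0892i)  (+0.2447+0.3182i)·(-0.0493+0.0056i)  (+0.8138+0.0000i)·(-0.3593+0.0000i)  (-0.2447+0.3182i)·(+0.0493+0.0056i)  (-0.0224-0.0844i)·(+0.3902+0.0892i)  (+0.0101+0.0042i)·(+0.3186+0.1117i)  (-0.0007+0.0004i)·(+0.1168+0.0564i)
Y_4^0(R⁻¹ n̂) = -0.317248+0.000000i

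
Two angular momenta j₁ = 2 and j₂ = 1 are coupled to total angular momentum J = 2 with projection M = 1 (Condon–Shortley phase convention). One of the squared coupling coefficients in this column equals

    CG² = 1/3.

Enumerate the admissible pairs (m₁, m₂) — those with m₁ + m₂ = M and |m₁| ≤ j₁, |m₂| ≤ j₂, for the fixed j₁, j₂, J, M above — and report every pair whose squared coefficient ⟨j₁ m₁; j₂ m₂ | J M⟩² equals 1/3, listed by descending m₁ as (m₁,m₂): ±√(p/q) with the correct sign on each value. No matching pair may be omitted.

Admissible pairs with m₁+m₂ = M = 1: (0,1), (1,0), (2,-1)
  (m₁,m₂)=(2,-1): CG² = 1/3, CG = +√(1/3)   ← matches the target
  (m₁,m₂)=(1,0): CG² = 1/6, CG = +√(1/6)
  (m₁,m₂)=(0,1): CG² = 1/2, CG = −√(1/2)
Pairs with CG² = 1/3: (2,-1): +√(1/3)

(2,-1): +√(1/3)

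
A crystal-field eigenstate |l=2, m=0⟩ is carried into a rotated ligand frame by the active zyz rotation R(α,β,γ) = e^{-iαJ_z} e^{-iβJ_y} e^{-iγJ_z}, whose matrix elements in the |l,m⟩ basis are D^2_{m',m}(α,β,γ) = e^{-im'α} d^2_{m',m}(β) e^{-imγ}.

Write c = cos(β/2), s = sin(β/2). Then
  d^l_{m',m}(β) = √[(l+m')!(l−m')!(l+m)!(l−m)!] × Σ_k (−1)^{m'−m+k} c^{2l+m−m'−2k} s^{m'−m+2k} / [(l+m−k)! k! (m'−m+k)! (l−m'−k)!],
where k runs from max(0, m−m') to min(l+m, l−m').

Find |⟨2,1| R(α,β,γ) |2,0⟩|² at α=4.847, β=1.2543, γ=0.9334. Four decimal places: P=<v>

Split into d^2_{1,0}(β=1.2543) × two z-phases.
c=cos(1.254300/2)=0.809703, s=sin(1.254300/2)=0.586839; N=√[6·1·2·2]=4.898979
The bounds max(0,m−m')=0 and min(l+m,l−m')=1 give 2 terms
  k=0: (−1)^1·4.8990/(2)·0.8097^3·0.5868^1 = -0.763085
  k=1: (−1)^2·4.8990/(2)·0.8097^1·0.5868^3 = +0.400829
d^2_{1,0}(1.2543) = -0.763085 +0.400829 = -0.362255
|D^2_{1,0}|² = |d^2_{1,0}(β)|² = (-0.362255)² = 0.131229 (the z-rotation phases have unit modulus)

P=0.1312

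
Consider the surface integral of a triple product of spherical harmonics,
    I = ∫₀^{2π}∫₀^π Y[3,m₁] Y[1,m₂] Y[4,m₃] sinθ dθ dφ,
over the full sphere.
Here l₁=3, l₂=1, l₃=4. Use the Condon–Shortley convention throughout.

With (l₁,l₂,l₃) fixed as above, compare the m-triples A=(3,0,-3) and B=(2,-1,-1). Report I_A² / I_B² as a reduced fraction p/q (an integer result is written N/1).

7/3

l's match ⇒ only the (l;m) 3-j factors differ between A and B.
A: triangle coeff Δ(3,1,4) = 1/252; Σ_t [0,0]: t=0:+1/720 = 1/720; (3j)²=1/36 [(3 1 4; 3 0 -3)], sign=-1
B: triangle coeff Δ(3,1,4) = 1/252; Σ_t [0,0]: t=0:+1/240 = 1/240; (3j)²=1/84 [(3 1 4; 2 -1 -1)], sign=-1
I_A²/I_B² = (1/36)/(1/84) = 7/3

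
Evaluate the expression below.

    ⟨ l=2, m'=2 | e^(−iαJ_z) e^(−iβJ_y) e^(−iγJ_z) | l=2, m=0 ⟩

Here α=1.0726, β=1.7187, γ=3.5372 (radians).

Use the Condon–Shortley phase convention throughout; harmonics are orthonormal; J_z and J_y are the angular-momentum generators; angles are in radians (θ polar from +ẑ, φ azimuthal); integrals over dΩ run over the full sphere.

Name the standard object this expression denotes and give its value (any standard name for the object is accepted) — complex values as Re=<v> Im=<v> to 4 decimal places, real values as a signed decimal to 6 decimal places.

Wigner D-matrix element, Re=-0.3255 Im=-0.5029

This is a Wigner D-matrix element — the rotation-matrix element ⟨l m'| R(α,β,γ) |l m⟩ in the angular-momentum basis.
D^2_{2,0}(1.0726,1.7187,3.5372) = e^{-i·2·1.0726}·d^2_{2,0}(1.7187)·e^{-i·0·3.5372}. Compute d first:
c=cos(1.718700/2)=0.652930, s=sin(1.718700/2)=0.757418; N=√[24·1·2·2]=9.797959
Admissible k: 0..0 (factorial args all ≥0)
  k=0: (−1)^2·9.7980/(4)·0.6529^2·0.7574^2 = +0.599074
d^2_{2,0}(1.7187) = +0.599074
Attach z-rotation phases: D = e^{-i(2)(1.0726)}·(+0.599074)·e^{-i(0)(3.5372)} = -0.325497-0.502932i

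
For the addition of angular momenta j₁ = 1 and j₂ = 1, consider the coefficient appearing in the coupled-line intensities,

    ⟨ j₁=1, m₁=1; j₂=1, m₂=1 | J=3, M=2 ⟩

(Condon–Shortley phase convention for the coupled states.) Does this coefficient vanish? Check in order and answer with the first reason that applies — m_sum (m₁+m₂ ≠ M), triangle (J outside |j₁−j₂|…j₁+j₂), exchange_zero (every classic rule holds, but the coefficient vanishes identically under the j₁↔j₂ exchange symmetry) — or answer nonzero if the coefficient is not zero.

m-sum: m₁+m₂ = 1+1 = 2, M = 2  ✓
triangle: need |j₁−j₂| ≤ J ≤ j₁+j₂, i.e. J ∈ [0, 2]; J = 3 is outside ✗ ⇒ coefficient is 0

triangle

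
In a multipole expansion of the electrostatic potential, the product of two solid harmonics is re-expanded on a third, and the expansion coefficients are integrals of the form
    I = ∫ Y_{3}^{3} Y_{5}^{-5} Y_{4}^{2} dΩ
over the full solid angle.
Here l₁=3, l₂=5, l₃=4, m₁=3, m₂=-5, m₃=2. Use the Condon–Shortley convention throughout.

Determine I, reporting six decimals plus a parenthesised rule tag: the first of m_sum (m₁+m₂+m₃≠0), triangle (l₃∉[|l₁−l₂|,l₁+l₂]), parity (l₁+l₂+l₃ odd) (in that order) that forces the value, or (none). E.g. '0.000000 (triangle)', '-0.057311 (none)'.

0.138791 (none)

Rules hold: Σm=0, L=12 even, 2≤4≤8.
N = 7·11·9 = 693
Δ = 4!·2!·6!/13! = 1/180180
Racah Σ t=1..3: t=1:−1/576 t=2:+1/144 t=3:−1/576 = 1/288
⇒ 3j(3 5 4; 0 0 0)² = 20/1001, sgn +1
Racah Σ t=0..0: t=0:+1/34560 = 1/34560
⇒ 3j(3 5 4; 3 -5 2)² = 5/286, sgn +1
4πI² = N·(3j₀)²·(3jₘ)² = 450/1859
I = +1·√(0.242066/4π) = 0.13879110
No selection rule forces the value: the integral is nonzero (none).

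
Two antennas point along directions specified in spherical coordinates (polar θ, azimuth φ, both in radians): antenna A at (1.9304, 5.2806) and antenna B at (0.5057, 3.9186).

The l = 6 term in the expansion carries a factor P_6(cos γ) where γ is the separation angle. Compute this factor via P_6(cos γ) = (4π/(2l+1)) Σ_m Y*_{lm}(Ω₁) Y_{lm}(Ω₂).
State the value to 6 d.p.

-0.052140

Expand P_6 via completeness: Σ_{m} conj(Y_{6,m}) at Ω₁ times Y_{6,m} at Ω₂ —
  m=-6: Y*=+0.313351+0.085938i  Y=-0.000314+0.006235i  product -0.000634+0.001927i
  m=-5: Y*=-0.125268-0.404189i  Y=+0.028748-0.026432i  product -0.014285-0.008309i
  m=-4: Y*=-0.064062+0.075742i  Y=-0.145671-0.004891i  product +0.009702-0.010720i
  m=-3: Y*=-0.305143-0.041085i  Y=+0.241882+0.254376i  product -0.063357-0.087559i
  m=-2: Y*=+0.086825+0.187152i  Y=+0.008405-0.500795i  product +0.094455-0.041908i
  m=-1: Y*=-0.130787+0.204851i  Y=-0.170463+0.167626i  product -0.012044-0.056843i
  m=+0: Y*=+0.229537-0.000000i  Y=-0.355553+0.000000i  product -0.081613+0.000000i
  m=+1: Y*=+0.130787+0.204851i  Y=+0.170463+0.167626i  product -0.012044+0.056843i
  m=+2: Y*=+0.086825-0.187152i  Y=+0.008405+0.500795i  product +0.094455+0.041908i
  m=+3: Y*=+0.305143-0.041085i  Y=-0.241882+0.254376i  product -0.063357+0.087559i
  m=+4: Y*=-0.064062-0.075742i  Y=-0.145671+0.004891i  product +0.009702+0.010720i
  m=+5: Y*=+0.125268-0.404189i  Y=-0.028748-0.026432i  product -0.014285+0.008309i
  m=+6: Y*=+0.313351-0.085938i  Y=-0.000314-0.006235i  product -0.000634-0.001927i
Total Σ_m = -0.053939+0.000000i. Multiply by 0.966644: -0.052140+0.000000i. P_6(cos γ) = -0.052140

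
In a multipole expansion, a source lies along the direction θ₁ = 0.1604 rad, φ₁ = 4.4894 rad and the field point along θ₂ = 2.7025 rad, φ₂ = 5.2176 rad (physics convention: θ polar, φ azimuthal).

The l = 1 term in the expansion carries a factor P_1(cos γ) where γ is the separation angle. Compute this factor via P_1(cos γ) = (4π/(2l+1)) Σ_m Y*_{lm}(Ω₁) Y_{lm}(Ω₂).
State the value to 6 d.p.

-0.842842

Summing Y*_{l m}(θ₁,φ₁)·Y_{l m}(θ₂,φ₂) over m ∈ [−1, 1]; prefactor 4π/(2·1+1) = 4.188790:
  [-1]  conj(Y_{1,-1})(Ω₁) = -0.012203-0.053814i ; Y_{1,-1}(Ω₂) = +0.071087+0.128527i ; Δ = +0.006049-0.005394i
  [+0]  conj(Y_{1,0})(Ω₁) = +0.482331-0.000000i ; Y_{1,0}(Ω₂) = -0.442253+0.000000i ; Δ = -0.213312+0.000000i
  [+1]  conj(Y_{1,1})(Ω₁) = +0.012203-0.053814i ; Y_{1,1}(Ω₂) = -0.071087+0.128527i ; Δ = +0.006049+0.005394i
Accumulated sum -0.201214+0.000000i; after 4π/(2l+1) scaling, -0.842842+0.000000i ⇒ P_1 = -0.842842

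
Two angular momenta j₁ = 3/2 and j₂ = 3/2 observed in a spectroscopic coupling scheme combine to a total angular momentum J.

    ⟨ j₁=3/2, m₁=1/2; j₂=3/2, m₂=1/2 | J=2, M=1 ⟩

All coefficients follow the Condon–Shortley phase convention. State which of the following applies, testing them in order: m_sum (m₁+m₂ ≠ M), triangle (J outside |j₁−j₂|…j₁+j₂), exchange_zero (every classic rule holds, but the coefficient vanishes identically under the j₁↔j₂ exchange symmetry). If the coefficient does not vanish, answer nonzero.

m-sum: m₁+m₂ = 1/2+1/2 = 1, M = 1  ✓
triangle: |j₁−j₂| = 0 ≤ J = 2 ≤ j₁+j₂ = 3  ✓
exchange: j₁=j₂ and m₁=m₂, and (−1)^(j₁+j₂−J) = (−1)^1 = −1 forces ⟨j₁m₁;j₂m₂|JM⟩ = −⟨j₂m₂;j₁m₁|JM⟩ = −⟨j₁m₁;j₂m₂|JM⟩ ⇒ the coefficient vanishes identically
Racah sum check: Σ_k collapses to 0 ⇒ CG = 0

exchange_zero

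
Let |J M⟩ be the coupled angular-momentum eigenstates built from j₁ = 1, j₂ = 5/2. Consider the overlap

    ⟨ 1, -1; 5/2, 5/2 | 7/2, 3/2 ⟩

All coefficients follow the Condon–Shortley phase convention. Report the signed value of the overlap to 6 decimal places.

+0.218218

√[8·0!2!5!/8! · 0!2!5!0!5!2!] = √(19200/7)
  +(−1)^0/∏(0,0,2,5,0,0)! = 1/240  (running 1/240)
⟨..|..⟩ = √(19200/7)·(1/240) = +0.218218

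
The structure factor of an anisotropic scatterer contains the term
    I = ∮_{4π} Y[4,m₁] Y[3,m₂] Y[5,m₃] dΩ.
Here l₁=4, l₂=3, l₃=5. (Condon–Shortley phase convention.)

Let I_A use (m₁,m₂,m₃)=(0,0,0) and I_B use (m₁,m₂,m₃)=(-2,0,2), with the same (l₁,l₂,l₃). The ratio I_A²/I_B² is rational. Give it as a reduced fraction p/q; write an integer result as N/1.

Shared (l₁,l₂,l₃)=(4,3,5): N and (l;000)² cancel in I_A²/I_B².
A: Δ = 2!·6!·4!/13! = 1/180180; Racah Σ t=0..2: t=0:+1/576 t=1:−1/144 t=2:+1/576 = -1/288; ⇒ 3j(4 3 5; 0 0 0)² = 20/1001, sgn +1
B: Δ = 2!·6!·4!/13! = 1/180180; Racah Σ t=0..2: t=0:+1/8640 t=1:−1/480 t=2:+1/576 = -1/4320; ⇒ 3j(4 3 5; -2 0 2)² = 1/2145, sgn +1
I_A²/I_B² = (20/1001)/(1/2145) = 300/7

300/7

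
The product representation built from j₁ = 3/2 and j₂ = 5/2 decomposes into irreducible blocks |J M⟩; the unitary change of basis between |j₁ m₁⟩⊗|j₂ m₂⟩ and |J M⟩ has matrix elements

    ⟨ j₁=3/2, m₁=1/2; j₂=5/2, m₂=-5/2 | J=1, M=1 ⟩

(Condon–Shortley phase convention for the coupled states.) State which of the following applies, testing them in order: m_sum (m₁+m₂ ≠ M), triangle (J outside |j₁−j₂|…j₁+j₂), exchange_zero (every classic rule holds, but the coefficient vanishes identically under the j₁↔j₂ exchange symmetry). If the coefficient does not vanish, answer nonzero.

m_sum

m-sum: m₁+m₂ = 1/2+(-5/2) = -2, M = 1  ✗ ⇒ coefficient is 0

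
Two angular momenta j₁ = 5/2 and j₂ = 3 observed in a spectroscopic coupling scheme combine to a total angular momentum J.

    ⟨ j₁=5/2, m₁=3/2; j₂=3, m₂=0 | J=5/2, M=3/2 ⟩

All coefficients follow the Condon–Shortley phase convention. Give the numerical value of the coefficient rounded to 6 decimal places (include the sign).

-0.483046  (= −√(7/30))

triangle: 3!×2!×3!/9! = 72/362880
(j±m)!: 4!×1!×3!×3!×4!×1! = 20736
prefactor² = (2J+1)×Δ×N² = 864/35
  k=0: +1/(0!×3!×1!×3!×1!×0!) = 1/36
  k=1: −1/(1!×2!×0!×2!×2!×1!) = -1/8
Σ = -7/72  ⇒  CG² = 864/35×(-7/72)² = 7/30
CG = −√(7/30) = -0.483046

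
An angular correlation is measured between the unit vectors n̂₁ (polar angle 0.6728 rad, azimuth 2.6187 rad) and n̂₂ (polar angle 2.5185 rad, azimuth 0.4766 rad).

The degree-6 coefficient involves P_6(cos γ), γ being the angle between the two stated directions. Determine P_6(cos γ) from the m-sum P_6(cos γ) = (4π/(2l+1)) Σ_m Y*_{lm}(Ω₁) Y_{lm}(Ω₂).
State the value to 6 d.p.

-0.414685

Summing Y*_{l m}(θ₁,φ₁)·Y_{l m}(θ₂,φ₂) over m ∈ [−6, 6]; prefactor 4π/(2·6+1) = 0.966644:
  term(m=-6) = +0.000518+0.000152i   from Y*(Ω₁)=-0.028294-0.000120i, Y(Ω₂)=-0.018323-0.005308i
  term(m=-5) = +0.003181+0.010855i   from Y*(Ω₁)=+0.106308+0.061879i, Y(Ω₂)=+0.066745+0.063259i
  term(m=-4) = -0.052252+0.060251i   from Y*(Ω₁)=-0.153357-0.267363i, Y(Ω₂)=-0.085217-0.244316i
  term(m=-3) = -0.203444-0.029316i   from Y*(Ω₁)=-0.000974+0.459643i, Y(Ω₂)=-0.062843+0.442747i
  term(m=-2) = -0.047371-0.103786i   from Y*(Ω₁)=+0.148101-0.255683i, Y(Ω₂)=+0.223584-0.314780i
  term(m=-1) = +0.009199-0.014310i   from Y*(Ω₁)=+0.174600-0.100641i, Y(Ω₂)=+0.075006-0.038725i
  term(m=+0) = +0.151345+0.000000i   from Y*(Ω₁)=-0.366409-0.000000i, Y(Ω₂)=-0.413051+0.000000i
  term(m=+1) = +0.009199+0.014310i   from Y*(Ω₁)=-0.174600-0.100641i, Y(Ω₂)=-0.075006-0.038725i
  term(m=+2) = -0.047371+0.103786i   from Y*(Ω₁)=+0.148101+0.255683i, Y(Ω₂)=+0.223584+0.314780i
  term(m=+3) = -0.203444+0.029316i   from Y*(Ω₁)=+0.000974+0.459643i, Y(Ω₂)=+0.062843+0.442747i
  term(m=+4) = -0.052252-0.060251i   from Y*(Ω₁)=-0.153357+0.267363i, Y(Ω₂)=-0.085217+0.244316i
  term(m=+5) = +0.003181-0.010855i   from Y*(Ω₁)=-0.106308+0.061879i, Y(Ω₂)=-0.066745+0.063259i
  term(m=+6) = +0.000518-0.000152i   from Y*(Ω₁)=-0.028294+0.000120i, Y(Ω₂)=-0.018323+0.005308i
Σ over m = -0.428995-0.000000i; ×(4π/13) → -0.414685-0.000000i. Real part: -0.414685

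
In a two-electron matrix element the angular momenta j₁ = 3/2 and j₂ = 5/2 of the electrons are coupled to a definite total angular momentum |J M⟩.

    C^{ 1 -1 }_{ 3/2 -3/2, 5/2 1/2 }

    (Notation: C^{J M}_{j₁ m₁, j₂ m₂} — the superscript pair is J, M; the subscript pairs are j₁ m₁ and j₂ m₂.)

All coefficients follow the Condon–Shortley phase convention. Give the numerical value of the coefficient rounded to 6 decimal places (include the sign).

triangle: 3!·0!·2!/6! = 12/720
(j±m)!: 0!·3!·3!·2!·0!·2! = 144
prefactor² = (2J+1)·Δ·N² = 36/5
  k=3: −1/(3!·0!·0!·0!·0!·2!) = -1/12
Σ = -1/12  ⇒  CG² = 36/5·(-1/12)² = 1/20
CG = −√(1/20) = -0.223607

-0.223607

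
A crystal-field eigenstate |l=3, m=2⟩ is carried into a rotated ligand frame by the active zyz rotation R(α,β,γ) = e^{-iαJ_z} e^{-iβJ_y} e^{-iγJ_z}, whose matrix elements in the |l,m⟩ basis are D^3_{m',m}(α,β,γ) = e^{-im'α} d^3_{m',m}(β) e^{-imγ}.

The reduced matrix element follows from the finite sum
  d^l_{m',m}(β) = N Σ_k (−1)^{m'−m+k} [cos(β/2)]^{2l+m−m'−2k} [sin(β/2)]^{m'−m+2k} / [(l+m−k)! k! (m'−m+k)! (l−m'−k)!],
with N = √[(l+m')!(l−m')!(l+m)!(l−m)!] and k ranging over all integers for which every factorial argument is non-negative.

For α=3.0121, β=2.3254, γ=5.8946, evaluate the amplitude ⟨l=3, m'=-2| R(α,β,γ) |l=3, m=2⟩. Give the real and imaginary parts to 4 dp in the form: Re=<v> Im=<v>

Re=-0.0339 Im=-0.0193

First d^3_{-2,2}(β=2.3254), then the phase factors e^{-i(-2)α} and e^{-i(2)γ}:
With c≡cos(β/2)=0.396863 and s≡sin(β/2)=0.917878, N=[1·120·120·1]^{1/2}=120.000000
k∈{4,5} keeps every argument non-negative
  k=4: (−1)^0·120.0000/(24)·0.3969^2·0.9179^4 = +0.558972
  k=5: (−1)^1·120.0000/(120)·0.3969^0·0.9179^6 = -0.598012
d^3_{-2,2}(2.3254) = +0.558972 -0.598012 = -0.039039
D = (+0.966650-0.256100i)·(-0.039039)·(+0.712901+0.701265i) = -0.033914-0.019336i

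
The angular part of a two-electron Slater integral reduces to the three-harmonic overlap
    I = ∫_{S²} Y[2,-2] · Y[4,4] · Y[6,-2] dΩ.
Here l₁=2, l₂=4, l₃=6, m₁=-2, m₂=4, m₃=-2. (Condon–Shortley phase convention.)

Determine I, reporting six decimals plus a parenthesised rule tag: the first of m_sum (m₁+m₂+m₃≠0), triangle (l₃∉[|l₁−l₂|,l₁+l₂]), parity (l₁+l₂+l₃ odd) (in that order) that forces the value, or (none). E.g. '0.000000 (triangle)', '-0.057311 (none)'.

Checks pass: Σm=0; 12 even; l₃=6∈[2,6].
(2·2+1)(2·4+1)(2·6+1) = 585
Δ: 0! 4! 8! / 13! → 1/6435
sum: t=0:+1/2304 = 1/2304
3j²(2 4 6; 0 0 0) = Δ·Π!·Σ² = 5/143  (sign +1)
sum: t=0:+1/967680 = 1/967680
3j²(2 4 6; -2 4 -2) = Δ·Π!·Σ² = 1/6435  (sign +1)
combine: 4πI² = 585·5/143·1/6435 = 5/1573
take √, sign +1: I = 0.01590434
No selection rule forces the value: the integral is nonzero (none).

0.015904 (none)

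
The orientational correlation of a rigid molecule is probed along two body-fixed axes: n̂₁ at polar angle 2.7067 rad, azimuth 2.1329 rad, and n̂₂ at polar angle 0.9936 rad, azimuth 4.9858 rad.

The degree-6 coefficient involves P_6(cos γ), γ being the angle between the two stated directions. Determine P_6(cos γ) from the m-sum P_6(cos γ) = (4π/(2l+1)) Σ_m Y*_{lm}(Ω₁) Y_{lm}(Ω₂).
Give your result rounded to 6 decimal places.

Term-by-term m-sum for l=6 (normalisation 4π/13 = 0.966644):
  m=-6: (0.00263 + 0.00062j) × (0.01165 + 0.16689j) = -0.00007 + 0.00045j  (running Σ = -0.00007 + 0.00045j)
  m=-5: (0.00655 + 0.01905j) × (0.36956 + 0.07635j) = 0.00097 + 0.00754j  (running Σ = 0.00089 + 0.00799j)
  m=-4: (-0.05672 + 0.07048j) × (0.18386 - 0.35562j) = 0.01464 + 0.03313j  (running Σ = 0.01553 + 0.04111j)
  m=-3: (-0.26539 - 0.03079j) × (-0.04213 - 0.03929j) = 0.00997 + 0.01172j  (running Σ = 0.02550 + 0.05284j)
  m=-2: (-0.21272 - 0.44423j) × (0.28013 - 0.17052j) = -0.13534 - 0.08817j  (running Σ = -0.10984 - 0.03533j)
  m=-1: (0.22229 - 0.35291j) × (-0.05122 - 0.18266j) = -0.07585 - 0.02253j  (running Σ = -0.18569 - 0.05785j)
  m=0: (-0.20360 + 0.00000j) × (0.28192 + 0.00000j) = -0.05740 + 0.00000j  (running Σ = -0.24309 - 0.05785j)
  m=1: (-0.22229 - 0.35291j) × (0.05122 - 0.18266j) = -0.07585 + 0.02253j  (running Σ = -0.31894 - 0.03533j)
  m=2: (-0.21272 + 0.44423j) × (0.28013 + 0.17052j) = -0.13534 + 0.08817j  (running Σ = -0.45428 + 0.05284j)
  m=3: (0.26539 - 0.03079j) × (0.04213 - 0.03929j) = 0.00997 - 0.01172j  (running Σ = -0.44431 + 0.04111j)
  m=4: (-0.05672 - 0.07048j) × (0.18386 + 0.35562j) = 0.01464 - 0.03313j  (running Σ = -0.42967 + 0.00799j)
  m=5: (-0.00655 + 0.01905j) × (-0.36956 + 0.07635j) = 0.00097 - 0.00754j  (running Σ = -0.42871 + 0.00045j)
  m=6: (0.00263 - 0.00062j) × (0.01165 - 0.16689j) = -0.00007 - 0.00045j  (running Σ = -0.42878 - 0.00000j)
Accumulated sum -0.42878 - 0.00000j; after 4π/(2l+1) scaling, -0.41448 - 0.00000j ⇒ P_6 = -0.414477

-0.414477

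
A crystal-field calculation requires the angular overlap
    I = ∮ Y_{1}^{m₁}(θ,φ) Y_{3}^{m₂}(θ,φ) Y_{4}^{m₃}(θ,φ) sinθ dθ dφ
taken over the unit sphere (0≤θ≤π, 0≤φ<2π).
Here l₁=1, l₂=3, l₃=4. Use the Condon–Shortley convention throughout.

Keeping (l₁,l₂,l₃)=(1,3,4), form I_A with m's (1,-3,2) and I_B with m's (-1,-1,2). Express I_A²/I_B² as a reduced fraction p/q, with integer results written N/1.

Same 1,3,4: normalisation and zero-m 3j drop out of the ratio.
A: Δ: 0! 2! 6! / 9! → 1/252; sum: t=0:+1/1440 = 1/1440; 3j²(1 3 4; 1 -3 2) = Δ·Π!·Σ² = 1/252  (sign +1)
B: Δ: 0! 2! 6! / 9! → 1/252; sum: t=0:+1/96 = 1/96; 3j²(1 3 4; -1 -1 2) = Δ·Π!·Σ² = 5/84  (sign +1)
I_A²/I_B² = (1/252)/(5/84) = 1/15

1/15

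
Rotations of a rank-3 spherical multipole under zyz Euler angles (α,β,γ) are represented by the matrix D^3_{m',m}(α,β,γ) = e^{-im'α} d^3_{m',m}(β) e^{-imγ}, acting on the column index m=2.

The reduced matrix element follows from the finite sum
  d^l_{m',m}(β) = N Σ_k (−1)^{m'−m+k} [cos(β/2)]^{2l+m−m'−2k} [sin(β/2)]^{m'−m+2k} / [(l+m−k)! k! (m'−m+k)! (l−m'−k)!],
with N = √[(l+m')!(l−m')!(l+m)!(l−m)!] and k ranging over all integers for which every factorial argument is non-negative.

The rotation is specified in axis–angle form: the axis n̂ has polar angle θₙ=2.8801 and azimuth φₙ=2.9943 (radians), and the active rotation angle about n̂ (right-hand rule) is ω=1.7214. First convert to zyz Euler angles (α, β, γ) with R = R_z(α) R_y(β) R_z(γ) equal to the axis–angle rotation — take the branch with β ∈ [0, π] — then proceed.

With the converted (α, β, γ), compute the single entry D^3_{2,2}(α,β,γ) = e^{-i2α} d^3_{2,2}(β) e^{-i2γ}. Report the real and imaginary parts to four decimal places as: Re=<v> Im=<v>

Axis–angle → zyz. n̂ = (sinθₙcosφₙ, sinθₙsinφₙ, cosθₙ) = (-0.255723, +0.037941, -0.966005), ω = 1.7214.
R = I cosω + sinω [n̂]ₓ + (1−cosω) n̂n̂ᵀ gives
  R = [-0.074829, +0.943913, +0.321605; -0.966229, -0.148380, +0.210679; +0.246582, -0.294979, +0.923139]
β = atan2(√(R₁₃²+R₂₃²), R₃₃) = 0.394631; α = atan2(R₂₃, R₁₃) mod 2π = 0.579942; γ = atan2(R₃₂, −R₃₁) mod 2π = 4.016120
First d^3_{2,2}(β=0.3946), then the phase factors e^{-i(2)α} and e^{-i(2)γ}:
With c≡cos(β/2)=0.980596 and s≡sin(β/2)=0.196038, N=[120·1·120·1]^{1/2}=120.000000
k: max(0,(2)−(2))=0 … min(3+(2),3−(2))=1
  k=0: (−1)^0·120.0000/(120)·0.9806^6·0.1960^0 = +0.889082
  k=1: (−1)^1·120.0000/(24)·0.9806^4·0.1960^2 = -0.177668
d^3_{2,2}(0.3946) = +0.889082 -0.177668 = +0.711414
Phases: e^{-i·(2)·0.5799}=+0.399446-0.916757i, e^{-i·(2)·4.0161}=-0.177316-0.984154i ⇒ D=-0.692247-0.164024i

Re=-0.6922 Im=-0.1640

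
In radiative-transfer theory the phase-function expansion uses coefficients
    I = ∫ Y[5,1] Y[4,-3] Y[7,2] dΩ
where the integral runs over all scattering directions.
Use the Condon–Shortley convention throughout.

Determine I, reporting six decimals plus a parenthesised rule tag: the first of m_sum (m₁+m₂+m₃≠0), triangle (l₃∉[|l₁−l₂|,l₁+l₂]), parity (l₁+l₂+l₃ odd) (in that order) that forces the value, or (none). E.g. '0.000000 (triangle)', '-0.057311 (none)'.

-0.162315 (none)

m-sum 0 ✓  L=16 even ✓  1≤7≤9 ✓
Π(2lᵢ+1) = 11×9×15 = 1485
triangle coeff Δ(5,4,7) = 1/6126120
Σ_t [0,2]: t=0:+1/69120 t=1:−1/20736 t=2:+1/69120 = -1/51840
(3j)²=280/21879 [(5 4 7; 0 0 0)], sign=+1
Σ_t [0,1]: t=0:+1/138240 t=1:−1/518400 = 11/2073600
(3j)²=77/4420 [(5 4 7; 1 -3 2)], sign=-1
⇒ 4πI² = 16170/48841
I = (-1)√(16170/48841/(4π)) = -0.16231468
No selection rule forces the value: the integral is nonzero (none).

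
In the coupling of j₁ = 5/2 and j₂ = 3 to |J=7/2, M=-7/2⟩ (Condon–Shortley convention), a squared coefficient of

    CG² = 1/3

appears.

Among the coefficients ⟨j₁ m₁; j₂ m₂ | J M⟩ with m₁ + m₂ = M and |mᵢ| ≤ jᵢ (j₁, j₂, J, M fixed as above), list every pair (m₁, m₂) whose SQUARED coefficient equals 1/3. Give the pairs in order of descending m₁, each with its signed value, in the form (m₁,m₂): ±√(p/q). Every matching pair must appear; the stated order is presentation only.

Admissible pairs with m₁+m₂ = M = -7/2: (-5/2,-1), (-3/2,-2), (-1/2,-3)
  (m₁,m₂)=(-1/2,-3): CG² = 1/3, CG = +√(1/3)   ← matches the target
  (m₁,m₂)=(-3/2,-2): CG² = 4/9, CG = −√(4/9)
  (m₁,m₂)=(-5/2,-1): CG² = 2/9, CG = +√(2/9)
Pairs with CG² = 1/3: (-1/2,-3): +√(1/3)

(-1/2,-3): +√(1/3)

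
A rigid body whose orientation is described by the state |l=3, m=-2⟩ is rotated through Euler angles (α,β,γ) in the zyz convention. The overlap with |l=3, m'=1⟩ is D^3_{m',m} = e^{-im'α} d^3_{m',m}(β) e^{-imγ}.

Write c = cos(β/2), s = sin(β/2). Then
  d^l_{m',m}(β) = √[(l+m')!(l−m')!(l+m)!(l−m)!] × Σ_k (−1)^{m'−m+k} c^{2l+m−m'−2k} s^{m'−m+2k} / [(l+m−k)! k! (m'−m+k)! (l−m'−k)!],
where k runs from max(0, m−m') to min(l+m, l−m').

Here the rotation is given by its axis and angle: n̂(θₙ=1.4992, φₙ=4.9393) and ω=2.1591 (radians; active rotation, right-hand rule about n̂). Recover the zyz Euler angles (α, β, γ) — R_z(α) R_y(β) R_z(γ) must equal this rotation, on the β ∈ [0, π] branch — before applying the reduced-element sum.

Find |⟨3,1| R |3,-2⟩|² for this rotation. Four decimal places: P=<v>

Axis–angle → zyz. n̂ = (sinθₙcosφₙ, sinθₙsinφₙ, cosθₙ) = (+0.224392, -0.971870, +0.071535), ω = 2.1591.
R = I cosω + sinω [n̂]ₓ + (1−cosω) n̂n̂ᵀ gives
  R = [-0.476656, -0.398613, -0.783522; -0.279595, +0.913748, -0.294773; +0.833442, +0.078564, -0.546994]
β = atan2(√(R₁₃²+R₂₃²), R₃₃) = 2.149565; α = atan2(R₂₃, R₁₃) mod 2π = 3.501428; γ = atan2(R₃₂, −R₃₁) mod 2π = 3.047606
Split into d^3_{1,-2}(β=2.1496) × two z-phases.
c=cos(2.149565/2)=0.475924, s=sin(2.149565/2)=0.879487; N=√[24·2·1·120]=75.894664
k∈{0,1} keeps every argument non-negative
  k=0: (−1)^3·75.8947/(12)·0.4759^3·0.8795^3 = -0.463798
  k=1: (−1)^4·75.8947/(24)·0.4759^1·0.8795^5 = +0.791924
d^3_{1,-2}(2.1496) = -0.463798 +0.791924 = +0.328125
|D^3_{1,-2}|² = |d^3_{1,-2}(β)|² = (+0.328125)² = 0.107666 (the z-rotation phases have unit modulus)

P=0.1077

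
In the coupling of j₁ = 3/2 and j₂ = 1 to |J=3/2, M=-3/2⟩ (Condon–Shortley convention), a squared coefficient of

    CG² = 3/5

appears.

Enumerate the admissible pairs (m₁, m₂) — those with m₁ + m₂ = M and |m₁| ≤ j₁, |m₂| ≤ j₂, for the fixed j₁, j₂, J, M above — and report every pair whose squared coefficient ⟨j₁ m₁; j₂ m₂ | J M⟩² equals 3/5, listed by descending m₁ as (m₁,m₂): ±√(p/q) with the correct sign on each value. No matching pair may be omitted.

(-3/2,0): −√(3/5)

Admissible pairs with m₁+m₂ = M = -3/2: (-3/2,0), (-1/2,-1)
  (m₁,m₂)=(-1/2,-1): CG² = 2/5, CG = +√(2/5)
  (m₁,m₂)=(-3/2,0): CG² = 3/5, CG = −√(3/5)   ← matches the target
Pairs with CG² = 3/5: (-3/2,0): −√(3/5)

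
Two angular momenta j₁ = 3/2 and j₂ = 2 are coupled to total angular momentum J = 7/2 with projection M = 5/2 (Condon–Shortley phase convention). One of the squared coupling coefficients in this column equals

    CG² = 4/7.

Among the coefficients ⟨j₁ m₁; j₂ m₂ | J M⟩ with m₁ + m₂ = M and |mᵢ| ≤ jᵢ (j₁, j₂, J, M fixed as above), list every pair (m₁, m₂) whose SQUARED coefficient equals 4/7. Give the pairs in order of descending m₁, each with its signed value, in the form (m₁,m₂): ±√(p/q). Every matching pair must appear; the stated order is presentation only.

(3/2,1): +√(4/7)

Admissible pairs with m₁+m₂ = M = 5/2: (1/2,2), (3/2,1)
  (m₁,m₂)=(3/2,1): CG² = 4/7, CG = +√(4/7)   ← matches the target
  (m₁,m₂)=(1/2,2): CG² = 3/7, CG = +√(3/7)
Pairs with CG² = 4/7: (3/2,1): +√(4/7)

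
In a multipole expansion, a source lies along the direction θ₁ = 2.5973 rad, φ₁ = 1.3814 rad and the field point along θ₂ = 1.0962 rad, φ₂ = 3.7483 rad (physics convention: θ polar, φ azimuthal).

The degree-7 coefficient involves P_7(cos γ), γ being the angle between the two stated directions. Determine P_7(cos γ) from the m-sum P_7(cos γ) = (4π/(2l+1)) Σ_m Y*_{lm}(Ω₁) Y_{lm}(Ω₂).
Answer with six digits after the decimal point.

Summing Y*_{l m}(θ₁,φ₁)·Y_{l m}(θ₂,φ₂) over m ∈ [−7, 7]; prefactor 4π/(2·7+1) = 0.837758:
  m=-7: (-0.004842, -0.001211) × (0.098859, -0.196836) = (-0.000717, 0.000833)  (running Σ = (-0.000717, 0.000833))
  m=-6: (0.012986, -0.027989) × (-0.371862, 0.202498) = (0.000839, 0.013038)  (running Σ = (0.000122, 0.013871))
  m=-5: (0.094399, 0.067938) × (0.348279, 0.037781) = (0.030311, 0.027228)  (running Σ = (0.030432, 0.041099))
  m=-4: (-0.213611, 0.202047) × (0.045217, 0.039241) = (-0.017587, 0.000754)  (running Σ = (0.012845, 0.041852))
  m=-3: (-0.258647, -0.405139) × (-0.087344, -0.343030) = (-0.116383, 0.124110)  (running Σ = (-0.103539, 0.165962))
  m=-2: (0.369792, -0.147182) × (-0.034335, 0.091948) = (0.000836, 0.039055)  (running Σ = (-0.102702, 0.205017))
  m=-1: (-0.019690, -0.102718) × (-0.257274, 0.178556) = (0.023407, 0.022911)  (running Σ = (-0.079296, 0.227928))
  m=0: (0.437015, -0.000000) × (0.139381, 0.000000) = (0.060912, 0.000000)  (running Σ = (-0.018384, 0.227928))
  m=1: (0.019690, -0.102718) × (0.257274, 0.178556) = (0.023407, -0.022911)  (running Σ = (0.005023, 0.205017))
  m=2: (0.369792, 0.147182) × (-0.034335, -0.091948) = (0.000836, -0.039055)  (running Σ = (0.005859, 0.165962))
  m=3: (0.258647, -0.405139) × (0.087344, -0.343030) = (-0.116383, -0.124110)  (running Σ = (-0.110525, 0.041852))
  m=4: (-0.213611, -0.202047) × (0.045217, -0.039241) = (-0.017587, -0.000754)  (running Σ = (-0.128112, 0.041099))
  m=5: (-0.094399, 0.067938) × (-0.348279, 0.037781) = (0.030311, -0.027228)  (running Σ = (-0.097801, 0.013871))
  m=6: (0.012986, 0.027989) × (-0.371862, -0.202498) = (0.000839, -0.013038)  (running Σ = (-0.096963, 0.000833))
  m=7: (0.004842, -0.001211) × (-0.098859, -0.196836) = (-0.000717, -0.000833)  (running Σ = (-0.097680, -0.000000))
Σ over m = (-0.097680, -0.000000); ×(4π/15) → (-0.081832, -0.000000). Real part: -0.081832

-0.081832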